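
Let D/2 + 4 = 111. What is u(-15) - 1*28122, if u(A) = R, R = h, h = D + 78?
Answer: -27830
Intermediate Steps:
D = 214 (D = -8 + 2*111 = -8 + 222 = 214)
h = 292 (h = 214 + 78 = 292)
R = 292
u(A) = 292
u(-15) - 1*28122 = 292 - 1*28122 = 292 - 28122 = -27830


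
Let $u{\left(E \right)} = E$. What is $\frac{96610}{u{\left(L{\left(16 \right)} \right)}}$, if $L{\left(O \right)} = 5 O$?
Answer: $\frac{9661}{8} \approx 1207.6$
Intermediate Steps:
$\frac{96610}{u{\left(L{\left(16 \right)} \right)}} = \frac{96610}{5 \cdot 16} = \frac{96610}{80} = 96610 \cdot \frac{1}{80} = \frac{9661}{8}$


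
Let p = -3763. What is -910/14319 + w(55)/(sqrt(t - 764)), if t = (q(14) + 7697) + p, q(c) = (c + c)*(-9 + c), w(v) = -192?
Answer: -910/14319 - 96*sqrt(3310)/1655 ≈ -3.4008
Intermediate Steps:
q(c) = 2*c*(-9 + c) (q(c) = (2*c)*(-9 + c) = 2*c*(-9 + c))
t = 4074 (t = (2*14*(-9 + 14) + 7697) - 3763 = (2*14*5 + 7697) - 3763 = (140 + 7697) - 3763 = 7837 - 3763 = 4074)
-910/14319 + w(55)/(sqrt(t - 764)) = -910/14319 - 192/sqrt(4074 - 764) = -910*1/14319 - 192*sqrt(3310)/3310 = -910/14319 - 96*sqrt(3310)/1655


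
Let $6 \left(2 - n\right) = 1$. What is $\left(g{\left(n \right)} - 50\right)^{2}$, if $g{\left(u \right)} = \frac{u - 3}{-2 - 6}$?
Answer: $\frac{5726449}{2304} \approx 2485.4$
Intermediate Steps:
$n = \frac{11}{6}$ ($n = 2 - \frac{1}{6} = \frac{11}{6} \approx 1.8333$)
$g{\left(u \right)} = \frac{3}{8} - \frac{u}{8}$ ($g{\left(u \right)} = \frac{-3 + u}{-8} = \left(-3 + u\right) \left(- \frac{1}{8}\right) = \frac{3}{8} - \frac{u}{8}$)
$\left(g{\left(n \right)} - 50\right)^{2} = \left(\left(\frac{3}{8} - \frac{11}{48}\right) - 50\right)^{2} = \left(\frac{7}{48} - 50\right)^{2} = \left(- \frac{2393}{48}\right)^{2} = \frac{5726449}{2304}$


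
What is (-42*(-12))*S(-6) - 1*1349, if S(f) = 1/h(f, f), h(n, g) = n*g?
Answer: -1335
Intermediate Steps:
h(n, g) = g*n
S(f) = f⁻² (S(f) = 1/(f*f) = 1/(f²) = f⁻²)
(-42*(-12))*S(-6) - 1*1349 = -42*(-12)/(-6)² - 1*1349 = -21*(-24)*(1/36) - 1349 = 504*(1/36) - 1349 = 14 - 1349 = -1335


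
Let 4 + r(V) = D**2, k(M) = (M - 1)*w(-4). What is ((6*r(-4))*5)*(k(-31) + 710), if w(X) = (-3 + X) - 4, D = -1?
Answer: -95580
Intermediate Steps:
w(X) = -7 + X
k(M) = 11 - 11*M (k(M) = (M - 1)*(-7 - 4) = (-1 + M)*(-11) = 11 - 11*M)
r(V) = -3 (r(V) = -4 + (-1)**2 = -4 + 1 = -3)
((6*r(-4))*5)*(k(-31) + 710) = ((6*(-3))*5)*((11 - 11*(-31)) + 710) = (-18*5)*((11 + 341) + 710) = -90*(352 + 710) = -90*1062 = -95580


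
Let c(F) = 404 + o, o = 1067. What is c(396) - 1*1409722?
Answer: -1408251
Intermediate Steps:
c(F) = 1471 (c(F) = 404 + 1067 = 1471)
c(396) - 1*1409722 = 1471 - 1*1409722 = 1471 - 1409722 = -1408251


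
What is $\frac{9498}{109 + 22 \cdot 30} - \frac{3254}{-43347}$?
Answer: $\frac{414212132}{33333843} \approx 12.426$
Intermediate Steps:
$\frac{9498}{109 + 22 \cdot 30} - \frac{3254}{-43347} = \frac{9498}{109 + 660} - - \frac{3254}{43347} = \frac{9498}{769} + \frac{3254}{43347} = \frac{414212132}{33333843}$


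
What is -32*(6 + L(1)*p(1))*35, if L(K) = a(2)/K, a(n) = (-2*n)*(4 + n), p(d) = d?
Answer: 20160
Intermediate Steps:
a(n) = -2*n*(4 + n)
L(K) = -24/K (L(K) = (-2*2*(4 + 2))/K = (-2*2*6)/K = -24/K)
-32*(6 + L(1)*p(1))*35 = -32*(6 - 24/1*1)*35 = -32*(6 - 24*1*1)*35 = -32*(6 - 24*1)*35 = -32*(6 - 24)*35 = -(-576)*35 = -32*(-630) = 20160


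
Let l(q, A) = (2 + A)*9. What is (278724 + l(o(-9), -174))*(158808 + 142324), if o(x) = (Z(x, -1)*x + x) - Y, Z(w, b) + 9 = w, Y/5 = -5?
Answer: 83466563232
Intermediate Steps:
Y = -25 (Y = 5*(-5) = -25)
Z(w, b) = -9 + w
o(x) = 25 + x + x*(-9 + x) (o(x) = ((-9 + x)*x + x) - 1*(-25) = (x*(-9 + x) + x) + 25 = (x + x*(-9 + x)) + 25 = 25 + x + x*(-9 + x))
l(q, A) = 18 + 9*A
(278724 + l(o(-9), -174))*(158808 + 142324) = (278724 + (18 + 9*(-174)))*(158808 + 142324) = (278724 + (18 - 1566))*301132 = (278724 - 1548)*301132 = 277176*301132 = 83466563232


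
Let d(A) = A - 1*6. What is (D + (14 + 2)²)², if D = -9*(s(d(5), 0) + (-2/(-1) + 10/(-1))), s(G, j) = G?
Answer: 113569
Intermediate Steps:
d(A) = -6 + A (d(A) = A - 6 = -6 + A)
D = 81 (D = -9*((-6 + 5) + (-2/(-1) + 10/(-1))) = -9*(-1 + (-2*(-1) + 10*(-1))) = -9*(-1 + (2 - 10)) = -9*(-1 - 8) = -9*(-9) = 81)
(D + (14 + 2)²)² = (81 + (14 + 2)²)² = (81 + 16²)² = (81 + 256)² = 337² = 113569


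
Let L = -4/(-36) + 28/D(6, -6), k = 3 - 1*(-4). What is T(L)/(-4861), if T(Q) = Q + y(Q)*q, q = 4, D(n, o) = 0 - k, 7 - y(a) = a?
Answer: -119/14583 ≈ -0.0081602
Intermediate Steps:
y(a) = 7 - a
k = 7 (k = 3 + 4 = 7)
D(n, o) = -7 (D(n, o) = 0 - 1*7 = 0 - 7 = -7)
L = -35/9 (L = -4/(-36) + 28/(-7) = -4*(-1/36) + 28*(-⅐) = ⅑ - 4 = -35/9 ≈ -3.8889)
T(Q) = 28 - 3*Q (T(Q) = Q + (7 - Q)*4 = Q + (28 - 4*Q) = 28 - 3*Q)
T(L)/(-4861) = (28 - 3*(-35/9))/(-4861) = (28 + 35/3)*(-1/4861) = (119/3)*(-1/4861) = -119/14583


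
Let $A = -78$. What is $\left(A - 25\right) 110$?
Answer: $-11330$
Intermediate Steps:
$\left(A - 25\right) 110 = \left(-78 - 25\right) 110 = \left(-103\right) 110 = -11330$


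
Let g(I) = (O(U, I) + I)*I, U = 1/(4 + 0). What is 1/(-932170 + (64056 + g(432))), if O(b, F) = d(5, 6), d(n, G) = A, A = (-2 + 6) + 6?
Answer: -1/677170 ≈ -1.4767e-6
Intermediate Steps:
A = 10 (A = 4 + 6 = 10)
d(n, G) = 10
U = ¼ (U = 1/4 = ¼ ≈ 0.25000)
O(b, F) = 10
g(I) = I*(10 + I) (g(I) = (10 + I)*I = I*(10 + I))
1/(-932170 + (64056 + g(432))) = 1/(-932170 + (64056 + 432*(10 + 432))) = 1/(-932170 + (64056 + 432*442)) = 1/(-932170 + (64056 + 190944)) = 1/(-932170 + 255000) = 1/(-677170) = -1/677170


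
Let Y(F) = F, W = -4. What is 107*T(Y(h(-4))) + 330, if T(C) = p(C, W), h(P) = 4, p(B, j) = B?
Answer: 758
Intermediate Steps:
T(C) = C
107*T(Y(h(-4))) + 330 = 107*4 + 330 = 428 + 330 = 758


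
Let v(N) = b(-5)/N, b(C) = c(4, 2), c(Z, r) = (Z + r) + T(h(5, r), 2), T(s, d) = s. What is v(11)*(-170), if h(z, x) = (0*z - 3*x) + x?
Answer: -340/11 ≈ -30.909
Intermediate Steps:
h(z, x) = -2*x (h(z, x) = (0 - 3*x) + x = -3*x + x = -2*x)
c(Z, r) = Z - r (c(Z, r) = (Z + r) - 2*r = Z - r)
b(C) = 2 (b(C) = 4 - 1*2 = 4 - 2 = 2)
v(N) = 2/N
v(11)*(-170) = (2/11)*(-170) = -340/11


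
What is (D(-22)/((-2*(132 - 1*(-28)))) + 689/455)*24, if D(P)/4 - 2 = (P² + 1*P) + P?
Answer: -3369/35 ≈ -96.257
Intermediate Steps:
D(P) = 8 + 4*P² + 8*P (D(P) = 8 + 4*((P² + 1*P) + P) = 8 + 4*((P² + P) + P) = 8 + 4*((P + P²) + P) = 8 + 4*(P² + 2*P) = 8 + (4*P² + 8*P) = 8 + 4*P² + 8*P)
(D(-22)/((-2*(132 - 1*(-28)))) + 689/455)*24 = ((8 + 4*(-22)² + 8*(-22))/((-2*(132 - 1*(-28)))) + 689/455)*24 = ((8 + 4*484 - 176)/((-2*(132 + 28))) + 689*(1/455))*24 = ((8 + 1936 - 176)/((-2*160)) + 53/35)*24 = (1768/(-320) + 53/35)*24 = (1768*(-1/320) + 53/35)*24 = (-221/40 + 53/35)*24 = -1123/280*24 = -3369/35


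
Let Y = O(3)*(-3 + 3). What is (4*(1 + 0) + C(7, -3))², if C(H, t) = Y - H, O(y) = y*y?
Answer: 9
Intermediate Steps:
O(y) = y²
Y = 0 (Y = 3²*(-3 + 3) = 9*0 = 0)
C(H, t) = -H (C(H, t) = 0 - H = -H)
(4*(1 + 0) + C(7, -3))² = (4*(1 + 0) - 1*7)² = (4*1 - 7)² = (4 - 7)² = (-3)² = 9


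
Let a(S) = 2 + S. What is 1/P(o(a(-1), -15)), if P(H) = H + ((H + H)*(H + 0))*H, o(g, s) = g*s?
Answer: -1/6765 ≈ -0.00014782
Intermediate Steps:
P(H) = H + 2*H³ (P(H) = H + ((2*H)*H)*H = H + (2*H²)*H = H + 2*H³)
1/P(o(a(-1), -15)) = 1/((2 - 1)*(-15) + 2*((2 - 1)*(-15))³) = 1/(1*(-15) + 2*(1*(-15))³) = 1/(-15 + 2*(-15)³) = 1/(-15 + 2*(-3375)) = 1/(-15 - 6750) = 1/(-6765) = -1/6765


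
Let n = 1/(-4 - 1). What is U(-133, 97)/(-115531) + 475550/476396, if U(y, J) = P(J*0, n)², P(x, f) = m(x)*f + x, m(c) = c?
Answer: 237775/238198 ≈ 0.99822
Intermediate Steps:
n = -⅕ (n = 1/(-5) = -⅕ ≈ -0.20000)
P(x, f) = x + f*x (P(x, f) = x*f + x = f*x + x = x + f*x)
U(y, J) = 0 (U(y, J) = ((J*0)*(1 - ⅕))² = (0*(⅘))² = 0² = 0)
U(-133, 97)/(-115531) + 475550/476396 = 0/(-115531) + 475550/476396 = 0*(-1/115531) + 475550*(1/476396) = 0 + 237775/238198 = 237775/238198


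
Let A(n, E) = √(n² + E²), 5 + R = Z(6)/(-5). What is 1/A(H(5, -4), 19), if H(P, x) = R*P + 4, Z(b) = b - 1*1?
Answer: √1037/1037 ≈ 0.031054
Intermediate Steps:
Z(b) = -1 + b (Z(b) = b - 1 = -1 + b)
R = -6 (R = -5 + (-1 + 6)/(-5) = -5 + 5*(-⅕) = -5 - 1 = -6)
H(P, x) = 4 - 6*P (H(P, x) = -6*P + 4 = 4 - 6*P)
A(n, E) = √(E² + n²)
1/A(H(5, -4), 19) = 1/(√(19² + (4 - 6*5)²)) = 1/(√(361 + (4 - 30)²)) = 1/(√(361 + (-26)²)) = 1/(√(361 + 676)) = 1/(√1037) = √1037/1037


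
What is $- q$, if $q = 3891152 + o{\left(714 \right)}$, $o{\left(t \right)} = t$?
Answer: $-3891866$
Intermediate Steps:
$q = 3891866$ ($q = 3891152 + 714 = 3891866$)
$- q = \left(-1\right) 3891866 = -3891866$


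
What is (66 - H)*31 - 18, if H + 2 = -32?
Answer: 3082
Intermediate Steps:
H = -34 (H = -2 - 32 = -34)
(66 - H)*31 - 18 = (66 - 1*(-34))*31 - 18 = (66 + 34)*31 - 18 = 100*31 - 18 = 3100 - 18 = 3082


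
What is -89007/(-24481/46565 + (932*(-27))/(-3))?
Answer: -4144610955/390562739 ≈ -10.612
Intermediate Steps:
-89007/(-24481/46565 + (932*(-27))/(-3)) = -89007/(-24481*1/46565 - 25164*(-⅓)) = -89007/(-24481/46565 + 8388) = -89007/390562739/46565 = -89007*46565/390562739 = -4144610955/390562739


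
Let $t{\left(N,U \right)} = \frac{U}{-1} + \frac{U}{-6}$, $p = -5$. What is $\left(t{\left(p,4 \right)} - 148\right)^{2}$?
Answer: $\frac{209764}{9} \approx 23307.0$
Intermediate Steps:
$t{\left(N,U \right)} = - \frac{7 U}{6}$ ($t{\left(N,U \right)} = U \left(-1\right) + U \left(- \frac{1}{6}\right) = - U - \frac{U}{6} = - \frac{7 U}{6}$)
$\left(t{\left(p,4 \right)} - 148\right)^{2} = \left(\left(- \frac{7}{6}\right) 4 - 148\right)^{2} = \left(- \frac{14}{3} - 148\right)^{2} = \left(- \frac{458}{3}\right)^{2} = \frac{209764}{9}$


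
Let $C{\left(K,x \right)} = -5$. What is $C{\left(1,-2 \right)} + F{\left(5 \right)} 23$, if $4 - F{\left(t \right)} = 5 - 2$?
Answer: $18$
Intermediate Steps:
$F{\left(t \right)} = 1$ ($F{\left(t \right)} = 4 - \left(5 - 2\right) = 4 - 3 = 1$)
$C{\left(1,-2 \right)} + F{\left(5 \right)} 23 = -5 + 1 \cdot 23 = -5 + 23 = 18$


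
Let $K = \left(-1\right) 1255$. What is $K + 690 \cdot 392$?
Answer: $269225$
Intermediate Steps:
$K = -1255$
$K + 690 \cdot 392 = -1255 + 690 \cdot 392 = -1255 + 270480 = 269225$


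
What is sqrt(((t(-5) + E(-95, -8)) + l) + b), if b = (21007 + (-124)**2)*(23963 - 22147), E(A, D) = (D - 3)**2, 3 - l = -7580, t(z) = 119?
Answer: sqrt(66079351) ≈ 8128.9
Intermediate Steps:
l = 7583 (l = 3 - 1*(-7580) = 3 + 7580 = 7583)
E(A, D) = (-3 + D)**2
b = 66071528 (b = (21007 + 15376)*1816 = 36383*1816 = 66071528)
sqrt(((t(-5) + E(-95, -8)) + l) + b) = sqrt(((119 + (-3 - 8)**2) + 7583) + 66071528) = sqrt(((119 + (-11)**2) + 7583) + 66071528) = sqrt(((119 + 121) + 7583) + 66071528) = sqrt((240 + 7583) + 66071528) = sqrt(7823 + 66071528) = sqrt(66079351)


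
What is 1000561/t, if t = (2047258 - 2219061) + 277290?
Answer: 1000561/105487 ≈ 9.4852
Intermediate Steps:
t = 105487 (t = -171803 + 277290 = 105487)
1000561/t = 1000561/105487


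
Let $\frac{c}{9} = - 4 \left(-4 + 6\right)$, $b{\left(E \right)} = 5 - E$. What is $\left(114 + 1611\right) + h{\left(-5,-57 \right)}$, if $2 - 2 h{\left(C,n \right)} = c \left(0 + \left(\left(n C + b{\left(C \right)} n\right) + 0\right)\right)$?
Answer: $-8534$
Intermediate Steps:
$c = -72$ ($c = 9 \left(- 4 \left(-4 + 6\right)\right) = 9 \left(\left(-4\right) 2\right) = 9 \left(-8\right) = -72$)
$h{\left(C,n \right)} = 1 + 36 C n + 36 n \left(5 - C\right)$ ($h{\left(C,n \right)} = 1 - \frac{\left(-72\right) \left(0 + \left(\left(n C + \left(5 - C\right) n\right) + 0\right)\right)}{2} = 1 - \frac{\left(-72\right) \left(0 + \left(\left(C n + n \left(5 - C\right)\right) + 0\right)\right)}{2} = 1 - \frac{\left(-72\right) \left(0 + \left(C n + n \left(5 - C\right)\right)\right)}{2} = 1 - \frac{\left(-72\right) \left(C n + n \left(5 - C\right)\right)}{2} = 1 - \frac{- 72 C n - 72 n \left(5 - C\right)}{2} = 1 + \left(36 C n + 36 n \left(5 - C\right)\right) = 1 + 36 C n + 36 n \left(5 - C\right)$)
$\left(114 + 1611\right) + h{\left(-5,-57 \right)} = \left(114 + 1611\right) + \left(1 + 180 \left(-57\right)\right) = 1725 + \left(1 - 10260\right) = 1725 - 10259 = -8534$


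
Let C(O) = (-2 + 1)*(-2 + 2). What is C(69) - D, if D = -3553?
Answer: 3553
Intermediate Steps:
C(O) = 0 (C(O) = -1*0 = 0)
C(69) - D = 0 - 1*(-3553) = 0 + 3553 = 3553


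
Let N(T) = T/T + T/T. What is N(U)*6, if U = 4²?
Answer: 12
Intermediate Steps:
U = 16
N(T) = 2 (N(T) = 1 + 1 = 2)
N(U)*6 = 2*6 = 12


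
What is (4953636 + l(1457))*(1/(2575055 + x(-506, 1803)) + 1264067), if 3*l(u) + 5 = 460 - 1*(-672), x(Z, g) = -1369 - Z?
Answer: 48360336011342190275/7722576 ≈ 6.2622e+12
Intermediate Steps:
l(u) = 1127/3 (l(u) = -5/3 + (460 - 1*(-672))/3 = -5/3 + (460 + 672)/3 = -5/3 + (⅓)*1132 = -5/3 + 1132/3 = 1127/3)
(4953636 + l(1457))*(1/(2575055 + x(-506, 1803)) + 1264067) = (4953636 + 1127/3)*(1/(2575055 + (-1369 - 1*(-506))) + 1264067) = 14862035*(1/(2575055 + (-1369 + 506)) + 1264067)/3 = 14862035*(1/(2575055 - 863) + 1264067)/3 = 14862035*(1/2574192 + 1264067)/3 = (14862035/3)*(3253951158865/2574192) = 48360336011342190275/7722576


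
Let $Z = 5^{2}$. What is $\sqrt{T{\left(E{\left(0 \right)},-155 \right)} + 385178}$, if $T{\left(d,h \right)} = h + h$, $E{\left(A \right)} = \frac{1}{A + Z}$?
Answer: $2 \sqrt{96217} \approx 620.38$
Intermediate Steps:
$Z = 25$
$E{\left(A \right)} = \frac{1}{25 + A}$ ($E{\left(A \right)} = \frac{1}{A + 25} = \frac{1}{25 + A}$)
$T{\left(d,h \right)} = 2 h$
$\sqrt{T{\left(E{\left(0 \right)},-155 \right)} + 385178} = \sqrt{2 \left(-155\right) + 385178} = \sqrt{-310 + 385178} = \sqrt{384868} = 2 \sqrt{96217}$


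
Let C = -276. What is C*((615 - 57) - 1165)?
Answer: 167532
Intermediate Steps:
C*((615 - 57) - 1165) = -276*((615 - 57) - 1165) = -276*(558 - 1165) = -276*(-607) = 167532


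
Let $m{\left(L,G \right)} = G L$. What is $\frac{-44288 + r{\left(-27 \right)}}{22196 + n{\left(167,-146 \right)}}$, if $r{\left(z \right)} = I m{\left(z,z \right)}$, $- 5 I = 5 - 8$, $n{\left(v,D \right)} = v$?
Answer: $- \frac{219253}{111815} \approx -1.9609$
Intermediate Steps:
$I = \frac{3}{5}$ ($I = - \frac{5 - 8}{5} = \left(- \frac{1}{5}\right) \left(-3\right) = \frac{3}{5} \approx 0.6$)
$r{\left(z \right)} = \frac{3 z^{2}}{5}$ ($r{\left(z \right)} = \frac{3 z z}{5} = \frac{3 z^{2}}{5}$)
$\frac{-44288 + r{\left(-27 \right)}}{22196 + n{\left(167,-146 \right)}} = \frac{-44288 + \frac{3 \left(-27\right)^{2}}{5}}{22196 + 167} = \frac{-44288 + \frac{3}{5} \cdot 729}{22363} = \left(-44288 + \frac{2187}{5}\right) \frac{1}{22363} = \left(- \frac{219253}{5}\right) \frac{1}{22363} = - \frac{219253}{111815}$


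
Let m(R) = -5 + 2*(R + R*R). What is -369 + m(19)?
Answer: 386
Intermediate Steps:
m(R) = -5 + 2*R + 2*R**2 (m(R) = -5 + 2*(R + R**2) = -5 + (2*R + 2*R**2) = -5 + 2*R + 2*R**2)
-369 + m(19) = -369 + (-5 + 2*19 + 2*19**2) = -369 + (-5 + 38 + 2*361) = -369 + (-5 + 38 + 722) = -369 + 755 = 386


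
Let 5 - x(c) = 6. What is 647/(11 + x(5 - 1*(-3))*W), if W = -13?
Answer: 647/24 ≈ 26.958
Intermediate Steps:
x(c) = -1 (x(c) = 5 - 1*6 = 5 - 6 = -1)
647/(11 + x(5 - 1*(-3))*W) = 647/(11 - 1*(-13)) = 647/(11 + 13) = 647/24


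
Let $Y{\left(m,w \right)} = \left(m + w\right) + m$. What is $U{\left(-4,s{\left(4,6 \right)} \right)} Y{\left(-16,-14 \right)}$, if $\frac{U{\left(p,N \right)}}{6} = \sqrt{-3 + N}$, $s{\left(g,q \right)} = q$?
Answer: $- 276 \sqrt{3} \approx -478.05$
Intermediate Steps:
$U{\left(p,N \right)} = 6 \sqrt{-3 + N}$
$Y{\left(m,w \right)} = w + 2 m$
$U{\left(-4,s{\left(4,6 \right)} \right)} Y{\left(-16,-14 \right)} = 6 \sqrt{-3 + 6} \left(-14 + 2 \left(-16\right)\right) = 6 \sqrt{3} \left(-14 - 32\right) = 6 \sqrt{3} \left(-46\right) = - 276 \sqrt{3}$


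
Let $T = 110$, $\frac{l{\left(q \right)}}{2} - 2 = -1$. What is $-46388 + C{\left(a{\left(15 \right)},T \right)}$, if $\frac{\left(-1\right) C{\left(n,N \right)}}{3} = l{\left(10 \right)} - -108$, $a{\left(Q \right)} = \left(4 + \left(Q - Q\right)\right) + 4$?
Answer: $-46718$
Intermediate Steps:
$l{\left(q \right)} = 2$ ($l{\left(q \right)} = 4 + 2 \left(-1\right) = 4 - 2 = 2$)
$a{\left(Q \right)} = 8$ ($a{\left(Q \right)} = \left(4 + 0\right) + 4 = 4 + 4 = 8$)
$C{\left(n,N \right)} = -330$ ($C{\left(n,N \right)} = - 3 \left(2 - -108\right) = - 3 \left(2 + 108\right) = \left(-3\right) 110 = -330$)
$-46388 + C{\left(a{\left(15 \right)},T \right)} = -46388 - 330 = -46718$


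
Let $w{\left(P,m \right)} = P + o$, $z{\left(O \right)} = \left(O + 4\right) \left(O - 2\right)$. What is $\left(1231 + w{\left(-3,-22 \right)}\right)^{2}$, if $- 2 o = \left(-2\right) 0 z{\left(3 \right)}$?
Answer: $1507984$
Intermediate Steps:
$z{\left(O \right)} = \left(-2 + O\right) \left(4 + O\right)$ ($z{\left(O \right)} = \left(4 + O\right) \left(-2 + O\right) = \left(-2 + O\right) \left(4 + O\right)$)
$o = 0$ ($o = - \frac{\left(-2\right) 0 \left(-8 + 3^{2} + 2 \cdot 3\right)}{2} = - \frac{0 \left(-8 + 9 + 6\right)}{2} = - \frac{0 \cdot 7}{2} = \left(- \frac{1}{2}\right) 0 = 0$)
$w{\left(P,m \right)} = P$ ($w{\left(P,m \right)} = P + 0 = P$)
$\left(1231 + w{\left(-3,-22 \right)}\right)^{2} = \left(1231 - 3\right)^{2} = 1228^{2} = 1507984$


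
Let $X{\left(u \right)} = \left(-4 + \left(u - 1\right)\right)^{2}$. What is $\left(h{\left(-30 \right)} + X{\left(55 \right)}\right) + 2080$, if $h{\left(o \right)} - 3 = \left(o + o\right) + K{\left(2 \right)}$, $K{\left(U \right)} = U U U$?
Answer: $4531$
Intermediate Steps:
$K{\left(U \right)} = U^{3}$ ($K{\left(U \right)} = U^{2} U = U^{3}$)
$X{\left(u \right)} = \left(-5 + u\right)^{2}$ ($X{\left(u \right)} = \left(-4 + \left(-1 + u\right)\right)^{2} = \left(-5 + u\right)^{2}$)
$h{\left(o \right)} = 11 + 2 o$ ($h{\left(o \right)} = 3 + \left(\left(o + o\right) + 2^{3}\right) = 3 + \left(2 o + 8\right) = 3 + \left(8 + 2 o\right) = 11 + 2 o$)
$\left(h{\left(-30 \right)} + X{\left(55 \right)}\right) + 2080 = \left(\left(11 + 2 \left(-30\right)\right) + \left(-5 + 55\right)^{2}\right) + 2080 = \left(\left(11 - 60\right) + 50^{2}\right) + 2080 = \left(-49 + 2500\right) + 2080 = 2451 + 2080 = 4531$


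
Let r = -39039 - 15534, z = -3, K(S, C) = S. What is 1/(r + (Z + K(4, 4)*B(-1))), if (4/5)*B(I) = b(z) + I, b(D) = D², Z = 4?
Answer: -1/54529 ≈ -1.8339e-5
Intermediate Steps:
r = -54573
B(I) = 45/4 + 5*I/4 (B(I) = 5*((-3)² + I)/4 = 5*(9 + I)/4 = 45/4 + 5*I/4)
1/(r + (Z + K(4, 4)*B(-1))) = 1/(-54573 + (4 + 4*(45/4 + (5/4)*(-1)))) = 1/(-54573 + (4 + 4*(45/4 - 5/4))) = 1/(-54573 + (4 + 4*10)) = 1/(-54573 + (4 + 40)) = 1/(-54573 + 44) = 1/(-54529) = -1/54529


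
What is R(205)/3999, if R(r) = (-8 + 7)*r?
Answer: -205/3999 ≈ -0.051263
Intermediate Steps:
R(r) = -r
R(205)/3999 = -1*205/3999 = -205*1/3999 = -205/3999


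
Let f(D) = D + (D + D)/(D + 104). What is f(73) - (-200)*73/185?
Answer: 1000319/6549 ≈ 152.74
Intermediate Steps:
f(D) = D + 2*D/(104 + D) (f(D) = D + (2*D)/(104 + D) = D + 2*D/(104 + D))
f(73) - (-200)*73/185 = 73*(106 + 73)/(104 + 73) - (-200)*73/185 = 73*179/177 - (-200)*73*(1/185) = 73*(1/177)*179 - (-200)*73/185 = 13067/177 - 1*(-2920/37) = 13067/177 + 2920/37 = 1000319/6549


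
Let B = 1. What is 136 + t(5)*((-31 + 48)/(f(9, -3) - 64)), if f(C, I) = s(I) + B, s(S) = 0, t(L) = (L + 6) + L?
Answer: 8296/63 ≈ 131.68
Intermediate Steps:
t(L) = 6 + 2*L (t(L) = (6 + L) + L = 6 + 2*L)
f(C, I) = 1 (f(C, I) = 0 + 1 = 1)
136 + t(5)*((-31 + 48)/(f(9, -3) - 64)) = 136 + (6 + 2*5)*((-31 + 48)/(1 - 64)) = 136 + (6 + 10)*(17/(-63)) = 136 + 16*(17*(-1/63)) = 136 + 16*(-17/63) = 136 - 272/63 = 8296/63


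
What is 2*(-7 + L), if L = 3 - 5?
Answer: -18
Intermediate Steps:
L = -2
2*(-7 + L) = 2*(-7 - 2) = 2*(-9) = -18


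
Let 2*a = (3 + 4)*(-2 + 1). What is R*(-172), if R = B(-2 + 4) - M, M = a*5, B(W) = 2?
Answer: -3354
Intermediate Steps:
a = -7/2 (a = ((3 + 4)*(-2 + 1))/2 = (7*(-1))/2 = (½)*(-7) = -7/2 ≈ -3.5000)
M = -35/2 (M = -7/2*5 = -35/2 ≈ -17.500)
R = 39/2 (R = 2 - 1*(-35/2) = 2 + 35/2 = 39/2 ≈ 19.500)
R*(-172) = (39/2)*(-172) = -3354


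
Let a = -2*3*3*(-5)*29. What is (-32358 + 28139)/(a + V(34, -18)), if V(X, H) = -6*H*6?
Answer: -4219/3258 ≈ -1.2950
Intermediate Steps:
V(X, H) = -36*H
a = 2610 (a = -18*(-5)*29 = -2*(-45)*29 = 90*29 = 2610)
(-32358 + 28139)/(a + V(34, -18)) = (-32358 + 28139)/(2610 - 36*(-18)) = -4219/(2610 + 648) = -4219/3258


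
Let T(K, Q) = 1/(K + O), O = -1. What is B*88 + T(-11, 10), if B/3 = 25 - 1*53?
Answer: -88705/12 ≈ -7392.1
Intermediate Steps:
T(K, Q) = 1/(-1 + K) (T(K, Q) = 1/(K - 1) = 1/(-1 + K))
B = -84 (B = 3*(25 - 1*53) = 3*(25 - 53) = 3*(-28) = -84)
B*88 + T(-11, 10) = -84*88 + 1/(-1 - 11) = -7392 + 1/(-12) = -7392 - 1/12 = -88705/12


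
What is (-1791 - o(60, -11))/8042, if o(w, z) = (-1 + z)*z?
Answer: -1923/8042 ≈ -0.23912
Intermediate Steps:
o(w, z) = z*(-1 + z)
(-1791 - o(60, -11))/8042 = (-1791 - (-11)*(-1 - 11))/8042 = (-1791 - (-11)*(-12))*(1/8042) = (-1791 - 1*132)*(1/8042) = (-1791 - 132)*(1/8042) = -1923*1/8042 = -1923/8042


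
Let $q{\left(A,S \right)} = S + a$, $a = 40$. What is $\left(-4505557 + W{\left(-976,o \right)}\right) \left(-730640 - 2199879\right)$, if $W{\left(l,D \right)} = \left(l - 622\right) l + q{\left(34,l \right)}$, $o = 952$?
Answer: $8635785262555$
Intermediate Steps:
$q{\left(A,S \right)} = 40 + S$ ($q{\left(A,S \right)} = S + 40 = 40 + S$)
$W{\left(l,D \right)} = 40 + l + l \left(-622 + l\right)$ ($W{\left(l,D \right)} = \left(l - 622\right) l + \left(40 + l\right) = \left(-622 + l\right) l + \left(40 + l\right) = l \left(-622 + l\right) + \left(40 + l\right) = 40 + l + l \left(-622 + l\right)$)
$\left(-4505557 + W{\left(-976,o \right)}\right) \left(-730640 - 2199879\right) = \left(-4505557 + \left(40 + \left(-976\right)^{2} - -606096\right)\right) \left(-730640 - 2199879\right) = \left(-4505557 + \left(40 + 952576 + 606096\right)\right) \left(-2930519\right) = \left(-4505557 + 1558712\right) \left(-2930519\right) = \left(-2946845\right) \left(-2930519\right) = 8635785262555$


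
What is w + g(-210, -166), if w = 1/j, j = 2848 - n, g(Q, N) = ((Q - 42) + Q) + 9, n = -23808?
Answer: -12075167/26656 ≈ -453.00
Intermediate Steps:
g(Q, N) = -33 + 2*Q (g(Q, N) = ((-42 + Q) + Q) + 9 = (-42 + 2*Q) + 9 = -33 + 2*Q)
j = 26656 (j = 2848 - 1*(-23808) = 2848 + 23808 = 26656)
w = 1/26656 ≈ 3.7515e-5
w + g(-210, -166) = 1/26656 + (-33 + 2*(-210)) = 1/26656 + (-33 - 420) = 1/26656 - 453 = -12075167/26656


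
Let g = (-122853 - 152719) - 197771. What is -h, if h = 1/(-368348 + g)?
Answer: 1/841691 ≈ 1.1881e-6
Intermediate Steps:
g = -473343 (g = -275572 - 197771 = -473343)
h = -1/841691 (h = 1/(-368348 - 473343) = 1/(-841691) = -1/841691 ≈ -1.1881e-6)
-h = -1*(-1/841691) = 1/841691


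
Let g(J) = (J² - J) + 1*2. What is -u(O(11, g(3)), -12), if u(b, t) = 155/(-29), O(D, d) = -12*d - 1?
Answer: 155/29 ≈ 5.3448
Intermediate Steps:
g(J) = 2 + J² - J (g(J) = (J² - J) + 2 = 2 + J² - J)
O(D, d) = -1 - 12*d
u(b, t) = -155/29 (u(b, t) = 155*(-1/29) = -155/29)
-u(O(11, g(3)), -12) = -1*(-155/29) = 155/29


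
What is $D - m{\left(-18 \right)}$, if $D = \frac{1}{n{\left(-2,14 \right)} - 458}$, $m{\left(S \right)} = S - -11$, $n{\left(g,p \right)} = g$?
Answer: $\frac{3219}{460} \approx 6.9978$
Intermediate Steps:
$m{\left(S \right)} = 11 + S$ ($m{\left(S \right)} = S + 11 = 11 + S$)
$D = - \frac{1}{460}$ ($D = \frac{1}{-2 - 458} = \frac{1}{-460} = - \frac{1}{460} \approx -0.0021739$)
$D - m{\left(-18 \right)} = - \frac{1}{460} - \left(11 - 18\right) = - \frac{1}{460} - -7 = - \frac{1}{460} + 7 = \frac{3219}{460}$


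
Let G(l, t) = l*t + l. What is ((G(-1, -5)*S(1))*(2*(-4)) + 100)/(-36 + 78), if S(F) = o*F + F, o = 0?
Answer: 34/21 ≈ 1.6190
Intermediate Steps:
G(l, t) = l + l*t
S(F) = F (S(F) = 0*F + F = 0 + F = F)
((G(-1, -5)*S(1))*(2*(-4)) + 100)/(-36 + 78) = ((-(1 - 5)*1)*(2*(-4)) + 100)/(-36 + 78) = ((-1*(-4)*1)*(-8) + 100)/42 = ((4*1)*(-8) + 100)/42 = (4*(-8) + 100)/42 = (-32 + 100)/42 = (1/42)*68 = 34/21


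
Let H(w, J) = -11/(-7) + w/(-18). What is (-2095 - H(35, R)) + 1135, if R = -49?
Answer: -120913/126 ≈ -959.63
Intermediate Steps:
H(w, J) = 11/7 - w/18 (H(w, J) = -11*(-⅐) + w*(-1/18) = 11/7 - w/18)
(-2095 - H(35, R)) + 1135 = (-2095 - (11/7 - 1/18*35)) + 1135 = (-2095 - (11/7 - 35/18)) + 1135 = (-2095 - 1*(-47/126)) + 1135 = (-2095 + 47/126) + 1135 = -263923/126 + 1135 = -120913/126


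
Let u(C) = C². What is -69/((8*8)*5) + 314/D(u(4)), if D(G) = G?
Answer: 6211/320 ≈ 19.409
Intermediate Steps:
-69/((8*8)*5) + 314/D(u(4)) = -69/((8*8)*5) + 314/(4²) = -69/(64*5) + 314/16 = -69/320 + 314*(1/16) = -69*1/320 + 157/8 = -69/320 + 157/8 = 6211/320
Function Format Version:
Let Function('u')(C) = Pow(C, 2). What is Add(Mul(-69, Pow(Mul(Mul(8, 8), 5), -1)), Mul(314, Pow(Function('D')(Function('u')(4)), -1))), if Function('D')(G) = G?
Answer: Rational(6211, 320) ≈ 19.409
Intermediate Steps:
Add(Mul(-69, Pow(Mul(Mul(8, 8), 5), -1)), Mul(314, Pow(Function('D')(Function('u')(4)), -1))) = Add(Mul(-69, Pow(Mul(Mul(8, 8), 5), -1)), Mul(314, Pow(Pow(4, 2), -1))) = Add(Mul(-69, Pow(Mul(64, 5), -1)), Mul(314, Pow(16, -1))) = Add(Mul(-69, Pow(320, -1)), Mul(314, Rational(1, 16))) = Add(Mul(-69, Rational(1, 320)), Rational(157, 8)) = Add(Rational(-69, 320), Rational(157, 8)) = Rational(6211, 320)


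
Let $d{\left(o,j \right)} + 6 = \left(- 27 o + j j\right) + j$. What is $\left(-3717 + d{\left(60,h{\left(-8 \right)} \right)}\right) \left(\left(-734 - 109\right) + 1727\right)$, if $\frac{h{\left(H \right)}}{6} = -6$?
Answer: $-3609372$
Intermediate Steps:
$h{\left(H \right)} = -36$ ($h{\left(H \right)} = 6 \left(-6\right) = -36$)
$d{\left(o,j \right)} = -6 + j + j^{2} - 27 o$ ($d{\left(o,j \right)} = -6 + \left(\left(- 27 o + j j\right) + j\right) = -6 + \left(\left(- 27 o + j^{2}\right) + j\right) = -6 + \left(\left(j^{2} - 27 o\right) + j\right) = -6 + \left(j + j^{2} - 27 o\right) = -6 + j + j^{2} - 27 o$)
$\left(-3717 + d{\left(60,h{\left(-8 \right)} \right)}\right) \left(\left(-734 - 109\right) + 1727\right) = \left(-3717 - \left(1662 - 1296\right)\right) \left(\left(-734 - 109\right) + 1727\right) = \left(-3717 - 366\right) \left(-843 + 1727\right) = \left(-3717 - 366\right) 884 = \left(-4083\right) 884 = -3609372$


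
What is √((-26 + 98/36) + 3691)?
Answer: √132038/6 ≈ 60.562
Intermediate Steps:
√((-26 + 98/36) + 3691) = √((-26 + (1/36)*98) + 3691) = √((-26 + 49/18) + 3691) = √(-419/18 + 3691) = √(66019/18) = √132038/6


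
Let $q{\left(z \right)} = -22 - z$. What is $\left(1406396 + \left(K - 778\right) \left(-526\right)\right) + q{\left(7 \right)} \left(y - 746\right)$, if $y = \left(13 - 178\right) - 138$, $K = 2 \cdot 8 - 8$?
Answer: $1841837$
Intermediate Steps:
$K = 8$ ($K = 16 - 8 = 8$)
$y = -303$ ($y = -165 - 138 = -303$)
$\left(1406396 + \left(K - 778\right) \left(-526\right)\right) + q{\left(7 \right)} \left(y - 746\right) = \left(1406396 + \left(8 - 778\right) \left(-526\right)\right) + \left(-22 - 7\right) \left(-303 - 746\right) = \left(1406396 - -405020\right) + \left(-22 - 7\right) \left(-1049\right) = \left(1406396 + 405020\right) - -30421 = 1811416 + 30421 = 1841837$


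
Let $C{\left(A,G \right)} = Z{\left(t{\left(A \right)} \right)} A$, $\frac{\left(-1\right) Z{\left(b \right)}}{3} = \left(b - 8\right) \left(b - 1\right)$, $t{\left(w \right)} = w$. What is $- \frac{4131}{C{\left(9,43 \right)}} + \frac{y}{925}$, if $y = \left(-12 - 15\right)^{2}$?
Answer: $\frac{147357}{7400} \approx 19.913$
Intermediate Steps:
$Z{\left(b \right)} = - 3 \left(-1 + b\right) \left(-8 + b\right)$ ($Z{\left(b \right)} = - 3 \left(b - 8\right) \left(b - 1\right) = - 3 \left(-8 + b\right) \left(-1 + b\right) = - 3 \left(-1 + b\right) \left(-8 + b\right)$)
$y = 729$ ($y = \left(-27\right)^{2} = 729$)
$C{\left(A,G \right)} = A \left(-24 - 3 A^{2} + 27 A\right)$ ($C{\left(A,G \right)} = \left(-24 - 3 A^{2} + 27 A\right) A = A \left(-24 - 3 A^{2} + 27 A\right)$)
$- \frac{4131}{C{\left(9,43 \right)}} + \frac{y}{925} = - \frac{4131}{3 \cdot 9 \left(-8 - 9^{2} + 9 \cdot 9\right)} + \frac{729}{925} = - \frac{4131}{3 \cdot 9 \left(-8 - 81 + 81\right)} + 729 \cdot \frac{1}{925} = - \frac{4131}{3 \cdot 9 \left(-8 - 81 + 81\right)} + \frac{729}{925} = - \frac{4131}{3 \cdot 9 \left(-8\right)} + \frac{729}{925} = - \frac{4131}{-216} + \frac{729}{925} = \left(-4131\right) \left(- \frac{1}{216}\right) + \frac{729}{925} = \frac{153}{8} + \frac{729}{925} = \frac{147357}{7400}$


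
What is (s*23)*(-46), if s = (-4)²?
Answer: -16928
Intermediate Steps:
s = 16
(s*23)*(-46) = (16*23)*(-46) = 368*(-46) = -16928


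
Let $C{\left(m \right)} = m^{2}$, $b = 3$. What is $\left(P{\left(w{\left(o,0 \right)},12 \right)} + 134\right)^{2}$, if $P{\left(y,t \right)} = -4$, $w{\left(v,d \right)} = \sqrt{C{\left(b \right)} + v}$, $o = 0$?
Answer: $16900$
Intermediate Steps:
$w{\left(v,d \right)} = \sqrt{9 + v}$ ($w{\left(v,d \right)} = \sqrt{3^{2} + v} = \sqrt{9 + v}$)
$\left(P{\left(w{\left(o,0 \right)},12 \right)} + 134\right)^{2} = \left(-4 + 134\right)^{2} = 130^{2} = 16900$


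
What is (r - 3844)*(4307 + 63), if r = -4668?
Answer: -37197440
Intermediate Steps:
(r - 3844)*(4307 + 63) = (-4668 - 3844)*(4307 + 63) = -8512*4370 = -37197440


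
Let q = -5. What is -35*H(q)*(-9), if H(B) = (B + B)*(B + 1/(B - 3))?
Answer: 64575/4 ≈ 16144.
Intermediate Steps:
H(B) = 2*B*(B + 1/(-3 + B)) (H(B) = (2*B)*(B + 1/(-3 + B)) = 2*B*(B + 1/(-3 + B)))
-35*H(q)*(-9) = -70*(-5)*(1 + (-5)**2 - 3*(-5))/(-3 - 5)*(-9) = -70*(-5)*(1 + 25 + 15)/(-8)*(-9) = -70*(-5)*(-1)*41/8*(-9) = -35*205/4*(-9) = -7175/4*(-9) = 64575/4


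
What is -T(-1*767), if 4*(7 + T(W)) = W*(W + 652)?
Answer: -88177/4 ≈ -22044.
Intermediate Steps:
T(W) = -7 + W*(652 + W)/4 (T(W) = -7 + (W*(W + 652))/4 = -7 + (W*(652 + W))/4 = -7 + W*(652 + W)/4)
-T(-1*767) = -(-7 + 163*(-1*767) + (-1*767)²/4) = -(-7 + 163*(-767) + (¼)*(-767)²) = -(-7 - 125021 + (¼)*588289) = -(-7 - 125021 + 588289/4) = -1*88177/4 = -88177/4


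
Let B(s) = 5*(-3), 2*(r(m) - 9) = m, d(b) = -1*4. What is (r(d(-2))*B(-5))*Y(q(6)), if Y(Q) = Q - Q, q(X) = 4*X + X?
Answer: 0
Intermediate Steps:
d(b) = -4
q(X) = 5*X
r(m) = 9 + m/2
Y(Q) = 0
B(s) = -15
(r(d(-2))*B(-5))*Y(q(6)) = ((9 + (½)*(-4))*(-15))*0 = ((9 - 2)*(-15))*0 = (7*(-15))*0 = -105*0 = 0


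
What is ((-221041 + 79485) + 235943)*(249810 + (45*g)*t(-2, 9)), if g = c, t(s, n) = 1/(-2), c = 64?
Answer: 23442899190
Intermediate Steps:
t(s, n) = -1/2
g = 64
((-221041 + 79485) + 235943)*(249810 + (45*g)*t(-2, 9)) = ((-221041 + 79485) + 235943)*(249810 + (45*64)*(-1/2)) = (-141556 + 235943)*(249810 + 2880*(-1/2)) = 94387*(249810 - 1440) = 94387*248370 = 23442899190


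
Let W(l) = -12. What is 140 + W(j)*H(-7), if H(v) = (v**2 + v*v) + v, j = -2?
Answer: -952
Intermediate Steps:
H(v) = v + 2*v**2 (H(v) = (v**2 + v**2) + v = 2*v**2 + v = v + 2*v**2)
140 + W(j)*H(-7) = 140 - (-84)*(1 + 2*(-7)) = 140 - (-84)*(1 - 14) = 140 - (-84)*(-13) = 140 - 12*91 = 140 - 1092 = -952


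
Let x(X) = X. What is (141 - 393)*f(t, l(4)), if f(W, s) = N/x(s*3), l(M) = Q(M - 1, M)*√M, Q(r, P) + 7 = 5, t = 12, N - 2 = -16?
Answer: -294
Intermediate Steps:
N = -14 (N = 2 - 16 = -14)
Q(r, P) = -2 (Q(r, P) = -7 + 5 = -2)
l(M) = -2*√M
f(W, s) = -14/(3*s) (f(W, s) = -14*1/(3*s) = -14/(3*s))
(141 - 393)*f(t, l(4)) = (141 - 393)*(-14/(3*((-2*√4)))) = -(-1176)/((-2*2)) = -(-1176)/(-4) = -(-1176)*(-1)/4 = -252*7/6 = -294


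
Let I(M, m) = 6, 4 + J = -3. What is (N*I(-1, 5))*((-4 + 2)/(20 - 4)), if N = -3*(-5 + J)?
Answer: -27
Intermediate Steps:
J = -7 (J = -4 - 3 = -7)
N = 36 (N = -3*(-5 - 7) = -3*(-12) = 36)
(N*I(-1, 5))*((-4 + 2)/(20 - 4)) = (36*6)*((-4 + 2)/(20 - 4)) = 216*(-2/16) = 216*(-2*1/16) = 216*(-1/8) = -27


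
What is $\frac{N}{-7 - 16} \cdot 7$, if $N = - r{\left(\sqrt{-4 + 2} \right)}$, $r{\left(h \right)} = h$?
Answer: $\frac{7 i \sqrt{2}}{23} \approx 0.43041 i$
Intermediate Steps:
$N = - i \sqrt{2}$ ($N = - \sqrt{-4 + 2} = - \sqrt{-2} = - i \sqrt{2} \approx - 1.4142 i$)
$\frac{N}{-7 - 16} \cdot 7 = \frac{\left(-1\right) i \sqrt{2}}{-7 - 16} \cdot 7 = \frac{\left(-1\right) i \sqrt{2}}{-23} \cdot 7 = - \frac{\left(-1\right) i \sqrt{2}}{23} \cdot 7 = \frac{i \sqrt{2}}{23} \cdot 7 = \frac{7 i \sqrt{2}}{23}$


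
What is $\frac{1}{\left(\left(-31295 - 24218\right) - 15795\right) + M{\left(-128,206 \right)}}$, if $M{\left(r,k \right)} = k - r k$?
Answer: $- \frac{1}{44734} \approx -2.2354 \cdot 10^{-5}$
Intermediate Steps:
$M{\left(r,k \right)} = k - k r$
$\frac{1}{\left(\left(-31295 - 24218\right) - 15795\right) + M{\left(-128,206 \right)}} = \frac{1}{\left(\left(-31295 - 24218\right) - 15795\right) + 206 \left(1 - -128\right)} = \frac{1}{\left(-55513 - 15795\right) + 206 \left(1 + 128\right)} = \frac{1}{-71308 + 206 \cdot 129} = \frac{1}{-71308 + 26574} = \frac{1}{-44734} = - \frac{1}{44734}$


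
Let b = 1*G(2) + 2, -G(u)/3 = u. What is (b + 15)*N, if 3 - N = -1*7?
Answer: 110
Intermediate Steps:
G(u) = -3*u
b = -4 (b = 1*(-3*2) + 2 = 1*(-6) + 2 = -6 + 2 = -4)
N = 10 (N = 3 - (-1)*7 = 3 - 1*(-7) = 3 + 7 = 10)
(b + 15)*N = (-4 + 15)*10 = 11*10 = 110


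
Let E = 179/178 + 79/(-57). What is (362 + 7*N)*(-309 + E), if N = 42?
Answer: -1029583144/5073 ≈ -2.0295e+5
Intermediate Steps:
E = -3859/10146 (E = 179*(1/178) + 79*(-1/57) = 179/178 - 79/57 = -3859/10146 ≈ -0.38035)
(362 + 7*N)*(-309 + E) = (362 + 7*42)*(-309 - 3859/10146) = (362 + 294)*(-3138973/10146) = 656*(-3138973/10146) = -1029583144/5073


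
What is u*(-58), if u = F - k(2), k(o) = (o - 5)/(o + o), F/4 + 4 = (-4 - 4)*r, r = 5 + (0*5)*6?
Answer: 20329/2 ≈ 10165.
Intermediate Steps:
r = 5 (r = 5 + 0*6 = 5 + 0 = 5)
F = -176 (F = -16 + 4*((-4 - 4)*5) = -16 + 4*(-8*5) = -16 + 4*(-40) = -16 - 160 = -176)
k(o) = (-5 + o)/(2*o) (k(o) = (-5 + o)/((2*o)) = (-5 + o)*(1/(2*o)) = (-5 + o)/(2*o))
u = -701/4 (u = -176 - (-5 + 2)/(2*2) = -176 - (-3)/(2*2) = -176 - 1*(-3/4) = -176 + 3/4 = -701/4 ≈ -175.25)
u*(-58) = -701/4*(-58) = 20329/2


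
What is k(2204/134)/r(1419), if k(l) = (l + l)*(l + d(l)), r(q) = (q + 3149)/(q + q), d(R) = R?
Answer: 1723239276/2563219 ≈ 672.29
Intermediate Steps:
r(q) = (3149 + q)/(2*q) (r(q) = (3149 + q)/((2*q)) = (3149 + q)*(1/(2*q)) = (3149 + q)/(2*q))
k(l) = 4*l² (k(l) = (l + l)*(l + l) = (2*l)*(2*l) = 4*l²)
k(2204/134)/r(1419) = (4*(2204/134)²)/(((½)*(3149 + 1419)/1419)) = (4*(2204*(1/134))²)/(((½)*(1/1419)*4568)) = (4*(1102/67)²)/(2284/1419) = (4*(1214404/4489))*(1419/2284) = (4857616/4489)*(1419/2284) = 1723239276/2563219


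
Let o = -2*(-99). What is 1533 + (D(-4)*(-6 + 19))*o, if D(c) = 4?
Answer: 11829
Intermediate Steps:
o = 198
1533 + (D(-4)*(-6 + 19))*o = 1533 + (4*(-6 + 19))*198 = 1533 + (4*13)*198 = 1533 + 52*198 = 1533 + 10296 = 11829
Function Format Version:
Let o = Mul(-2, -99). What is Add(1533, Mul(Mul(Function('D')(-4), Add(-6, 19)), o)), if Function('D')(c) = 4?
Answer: 11829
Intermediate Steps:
o = 198
Add(1533, Mul(Mul(Function('D')(-4), Add(-6, 19)), o)) = Add(1533, Mul(Mul(4, Add(-6, 19)), 198)) = Add(1533, Mul(Mul(4, 13), 198)) = Add(1533, Mul(52, 198)) = Add(1533, 10296) = 11829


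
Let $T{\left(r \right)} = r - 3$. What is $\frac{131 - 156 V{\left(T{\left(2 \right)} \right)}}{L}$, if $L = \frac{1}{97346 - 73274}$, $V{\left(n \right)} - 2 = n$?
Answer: $-601800$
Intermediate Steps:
$T{\left(r \right)} = -3 + r$
$V{\left(n \right)} = 2 + n$
$L = \frac{1}{24072} \approx 4.1542 \cdot 10^{-5}$
$\frac{131 - 156 V{\left(T{\left(2 \right)} \right)}}{L} = \left(131 - 156 \left(2 + \left(-3 + 2\right)\right)\right) \frac{1}{\frac{1}{24072}} = \left(131 - 156 \left(2 - 1\right)\right) 24072 = \left(131 - 156\right) 24072 = \left(-25\right) 24072 = -601800$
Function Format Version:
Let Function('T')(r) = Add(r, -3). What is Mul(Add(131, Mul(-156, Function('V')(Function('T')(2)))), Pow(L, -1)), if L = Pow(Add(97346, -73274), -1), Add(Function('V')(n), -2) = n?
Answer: -601800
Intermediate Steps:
Function('T')(r) = Add(-3, r)
Function('V')(n) = Add(2, n)
L = Rational(1, 24072) (L = Pow(24072, -1) = Rational(1, 24072) ≈ 4.1542e-5)
Mul(Add(131, Mul(-156, Function('V')(Function('T')(2)))), Pow(L, -1)) = Mul(Add(131, Mul(-156, Add(2, Add(-3, 2)))), Pow(Rational(1, 24072), -1)) = Mul(Add(131, Mul(-156, Add(2, -1))), 24072) = Mul(Add(131, Mul(-156, 1)), 24072) = Mul(Add(131, -156), 24072) = Mul(-25, 24072) = -601800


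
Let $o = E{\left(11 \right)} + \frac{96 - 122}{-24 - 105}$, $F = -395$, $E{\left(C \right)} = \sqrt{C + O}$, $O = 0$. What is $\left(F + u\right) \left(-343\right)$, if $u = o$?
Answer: $\frac{17468647}{129} - 343 \sqrt{11} \approx 1.3428 \cdot 10^{5}$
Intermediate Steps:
$E{\left(C \right)} = \sqrt{C}$ ($E{\left(C \right)} = \sqrt{C + 0} = \sqrt{C}$)
$o = \frac{26}{129} + \sqrt{11}$ ($o = \sqrt{11} + \frac{96 - 122}{-24 - 105} = \sqrt{11} - \frac{26}{-129} = \sqrt{11} - - \frac{26}{129} = \sqrt{11} + \frac{26}{129} = \frac{26}{129} + \sqrt{11} \approx 3.5182$)
$u = \frac{26}{129} + \sqrt{11} \approx 3.5182$
$\left(F + u\right) \left(-343\right) = \left(-395 + \left(\frac{26}{129} + \sqrt{11}\right)\right) \left(-343\right) = \left(- \frac{50929}{129} + \sqrt{11}\right) \left(-343\right) = \frac{17468647}{129} - 343 \sqrt{11}$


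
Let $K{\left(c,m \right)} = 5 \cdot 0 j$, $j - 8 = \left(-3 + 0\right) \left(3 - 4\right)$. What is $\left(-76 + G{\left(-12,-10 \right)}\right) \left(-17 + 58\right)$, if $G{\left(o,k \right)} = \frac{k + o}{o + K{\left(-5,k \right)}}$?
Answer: $- \frac{18245}{6} \approx -3040.8$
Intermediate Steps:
$j = 11$ ($j = 8 + \left(-3 + 0\right) \left(3 - 4\right) = 8 - -3 = 8 + 3 = 11$)
$K{\left(c,m \right)} = 0$ ($K{\left(c,m \right)} = 5 \cdot 0 \cdot 11 = 0 \cdot 11 = 0$)
$G{\left(o,k \right)} = \frac{k + o}{o}$ ($G{\left(o,k \right)} = \frac{k + o}{o + 0} = \frac{k + o}{o}$)
$\left(-76 + G{\left(-12,-10 \right)}\right) \left(-17 + 58\right) = \left(-76 + \frac{-10 - 12}{-12}\right) \left(-17 + 58\right) = \left(-76 - - \frac{11}{6}\right) 41 = \left(-76 + \frac{11}{6}\right) 41 = \left(- \frac{445}{6}\right) 41 = - \frac{18245}{6}$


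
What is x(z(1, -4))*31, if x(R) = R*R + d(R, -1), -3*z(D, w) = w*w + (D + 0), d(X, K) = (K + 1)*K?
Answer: 8959/9 ≈ 995.44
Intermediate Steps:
d(X, K) = K*(1 + K) (d(X, K) = (1 + K)*K = K*(1 + K))
z(D, w) = -D/3 - w²/3 (z(D, w) = -(w*w + (D + 0))/3 = -(w² + D)/3 = -(D + w²)/3 = -D/3 - w²/3)
x(R) = R² (x(R) = R*R - (1 - 1) = R² - 1*0 = R² + 0 = R²)
x(z(1, -4))*31 = (-⅓*1 - ⅓*(-4)²)²*31 = (-⅓ - ⅓*16)²*31 = (-⅓ - 16/3)²*31 = (-17/3)²*31 = (289/9)*31 = 8959/9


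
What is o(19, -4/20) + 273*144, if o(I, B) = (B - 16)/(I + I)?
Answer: 7469199/190 ≈ 39312.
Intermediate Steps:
o(I, B) = (-16 + B)/(2*I) (o(I, B) = (-16 + B)/((2*I)) = (-16 + B)*(1/(2*I)) = (-16 + B)/(2*I))
o(19, -4/20) + 273*144 = (½)*(-16 - 4/20)/19 + 273*144 = (½)*(1/19)*(-16 - 4*1/20) + 39312 = (½)*(1/19)*(-16 - ⅕) + 39312 = (½)*(1/19)*(-81/5) + 39312 = -81/190 + 39312 = 7469199/190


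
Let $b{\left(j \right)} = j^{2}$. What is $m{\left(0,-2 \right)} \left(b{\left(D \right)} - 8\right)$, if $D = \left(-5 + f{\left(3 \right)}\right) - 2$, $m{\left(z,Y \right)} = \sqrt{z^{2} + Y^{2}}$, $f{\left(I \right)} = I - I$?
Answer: $82$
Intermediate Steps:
$f{\left(I \right)} = 0$
$m{\left(z,Y \right)} = \sqrt{Y^{2} + z^{2}}$
$D = -7$ ($D = \left(-5 + 0\right) - 2 = -5 - 2 = -7$)
$m{\left(0,-2 \right)} \left(b{\left(D \right)} - 8\right) = \sqrt{\left(-2\right)^{2} + 0^{2}} \left(\left(-7\right)^{2} - 8\right) = \sqrt{4 + 0} \left(49 - 8\right) = \sqrt{4} \cdot 41 = 2 \cdot 41 = 82$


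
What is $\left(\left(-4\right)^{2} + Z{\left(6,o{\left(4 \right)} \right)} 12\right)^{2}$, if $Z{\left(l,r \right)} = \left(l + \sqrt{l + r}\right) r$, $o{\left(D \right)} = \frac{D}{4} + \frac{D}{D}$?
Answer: $30208 + 15360 \sqrt{2} \approx 51930.0$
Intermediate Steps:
$o{\left(D \right)} = 1 + \frac{D}{4}$ ($o{\left(D \right)} = D \frac{1}{4} + 1 = \frac{D}{4} + 1 = 1 + \frac{D}{4}$)
$Z{\left(l,r \right)} = r \left(l + \sqrt{l + r}\right)$
$\left(\left(-4\right)^{2} + Z{\left(6,o{\left(4 \right)} \right)} 12\right)^{2} = \left(\left(-4\right)^{2} + \left(1 + \frac{1}{4} \cdot 4\right) \left(6 + \sqrt{6 + \left(1 + \frac{1}{4} \cdot 4\right)}\right) 12\right)^{2} = \left(16 + \left(1 + 1\right) \left(6 + \sqrt{6 + \left(1 + 1\right)}\right) 12\right)^{2} = \left(16 + 2 \left(6 + \sqrt{6 + 2}\right) 12\right)^{2} = \left(16 + 2 \left(6 + \sqrt{8}\right) 12\right)^{2} = \left(16 + 2 \left(6 + 2 \sqrt{2}\right) 12\right)^{2} = \left(16 + \left(12 + 4 \sqrt{2}\right) 12\right)^{2} = \left(16 + \left(144 + 48 \sqrt{2}\right)\right)^{2} = \left(160 + 48 \sqrt{2}\right)^{2}$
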